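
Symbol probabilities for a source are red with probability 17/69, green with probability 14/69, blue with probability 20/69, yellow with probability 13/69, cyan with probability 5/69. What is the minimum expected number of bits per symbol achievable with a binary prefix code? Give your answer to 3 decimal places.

Repeatedly combine the two least-probable nodes; the expected code length is the sum of the merged weights.
merge 5/69 + 13/69 → 6/23
merge 14/69 + 17/69 → 31/69
merge 6/23 + 20/69 → 38/69
merge 31/69 + 38/69 → 1
L = 6/23 + 31/69 + 38/69 + 1 = 52/23 ≈ 2.261 bits/symbol.

2.261 bits/symbol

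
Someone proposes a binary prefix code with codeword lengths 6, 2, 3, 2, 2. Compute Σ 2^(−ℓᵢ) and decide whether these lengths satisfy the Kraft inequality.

0.890625; yes

With common denominator 2^6 = 64: Σ 2^(−ℓᵢ) = 1/64 + 16/64 + 8/64 + 16/64 + 16/64 = 57/64 = 0.890625.
Kraft's inequality requires Σ ≤ 1; here Σ = 0.890625 ≤ 1, so such a prefix code exists.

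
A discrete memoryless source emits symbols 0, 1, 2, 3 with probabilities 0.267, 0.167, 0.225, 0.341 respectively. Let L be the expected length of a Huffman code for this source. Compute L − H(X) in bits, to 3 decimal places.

0.047 bits

Entropy H = −Σ p log₂ p ≈ 1.9534 bits.
Huffman merges: 167/1000+9/40→49/125; 267/1000+341/1000→76/125; 49/125+76/125→1. L = 2 ≈ 2.0000.
L − H = 2.0000 − 1.9534 = 0.047 bits.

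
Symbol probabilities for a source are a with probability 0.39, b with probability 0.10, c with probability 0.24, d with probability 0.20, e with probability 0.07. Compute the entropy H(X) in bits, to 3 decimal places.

H = −Σ pᵢ log₂ pᵢ.
−0.39·log₂(0.39) = 0.5298
−0.10·log₂(0.10) = 0.3322
−0.24·log₂(0.24) = 0.4941
−0.20·log₂(0.20) = 0.4644
−0.07·log₂(0.07) = 0.2686
Sum ≈ 2.0891 → 2.089 bits.

2.089 bits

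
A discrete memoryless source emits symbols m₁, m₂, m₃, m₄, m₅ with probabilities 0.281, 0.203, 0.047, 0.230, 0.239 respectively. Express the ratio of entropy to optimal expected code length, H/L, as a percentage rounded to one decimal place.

Entropy H = −Σ p log₂ p ≈ 2.1701 bits.
Huffman merges: 47/1000+203/1000→1/4; 23/100+239/1000→469/1000; 1/4+281/1000→531/1000; 469/1000+531/1000→1. L = 9/4 ≈ 2.2500.
Efficiency = H/L = 2.1701/2.2500 = 96.4%.

96.4%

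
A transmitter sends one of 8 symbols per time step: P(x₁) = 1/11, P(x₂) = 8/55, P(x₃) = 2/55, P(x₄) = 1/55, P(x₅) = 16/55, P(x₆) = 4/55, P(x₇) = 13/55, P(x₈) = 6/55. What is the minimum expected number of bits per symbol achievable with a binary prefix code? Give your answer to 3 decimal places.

Repeatedly combine the two least-probable nodes; the expected code length is the sum of the merged weights.
merge 1/55 + 2/55 → 3/55
merge 3/55 + 4/55 → 7/55
merge 1/11 + 6/55 → 1/5
merge 7/55 + 8/55 → 3/11
merge 1/5 + 13/55 → 24/55
merge 3/11 + 16/55 → 31/55
merge 24/55 + 31/55 → 1
L = 3/55 + 7/55 + 1/5 + 3/11 + 24/55 + 31/55 + 1 = 146/55 ≈ 2.655 bits/symbol.

2.655 bits/symbol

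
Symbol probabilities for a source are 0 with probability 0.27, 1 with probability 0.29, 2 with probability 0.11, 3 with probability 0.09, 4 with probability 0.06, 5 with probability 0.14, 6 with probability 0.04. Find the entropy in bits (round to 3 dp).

2.517 bits

H = −Σ pᵢ log₂ pᵢ.
−0.27·log₂(0.27) = 0.5100
−0.29·log₂(0.29) = 0.5179
−0.11·log₂(0.11) = 0.3503
−0.09·log₂(0.09) = 0.3127
−0.06·log₂(0.06) = 0.2435
−0.14·log₂(0.14) = 0.3971
−0.04·log₂(0.04) = 0.1858
Sum ≈ 2.5173 → 2.517 bits.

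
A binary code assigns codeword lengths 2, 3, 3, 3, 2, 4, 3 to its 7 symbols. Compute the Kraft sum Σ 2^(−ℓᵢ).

With common denominator 2^4 = 16: Σ 2^(−ℓᵢ) = 4/16 + 2/16 + 2/16 + 2/16 + 4/16 + 1/16 + 2/16 = 17/16 = 1.0625.

1.0625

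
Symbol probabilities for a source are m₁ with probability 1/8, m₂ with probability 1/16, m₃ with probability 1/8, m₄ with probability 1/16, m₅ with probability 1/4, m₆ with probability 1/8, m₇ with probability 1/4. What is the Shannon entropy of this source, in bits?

Each probability is a power of 1/2, so log₂(1/p) is an integer.
H = Σ p·log₂(1/p) = 1/8·3 + 1/16·4 + 1/8·3 + 1/16·4 + 1/4·2 + 1/8·3 + 1/4·2 = 2.625 bits.

2.625 bits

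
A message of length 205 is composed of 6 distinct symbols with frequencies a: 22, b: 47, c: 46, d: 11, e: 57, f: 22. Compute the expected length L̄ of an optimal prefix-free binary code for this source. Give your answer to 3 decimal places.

2.429 bits/symbol

Probabilities are the counts divided by 205.
Repeatedly combine the two least-probable nodes; the expected code length is the sum of the merged weights.
merge 11/205 + 22/205 → 33/205
merge 22/205 + 33/205 → 11/41
merge 46/205 + 47/205 → 93/205
merge 11/41 + 57/205 → 112/205
merge 93/205 + 112/205 → 1
L = 33/205 + 11/41 + 93/205 + 112/205 + 1 = 498/205 ≈ 2.429 bits/symbol.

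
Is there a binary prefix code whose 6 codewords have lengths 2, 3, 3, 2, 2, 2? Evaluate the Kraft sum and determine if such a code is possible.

1.25; no

With common denominator 2^3 = 8: Σ 2^(−ℓᵢ) = 2/8 + 1/8 + 1/8 + 2/8 + 2/8 + 2/8 = 10/8 = 1.25.
Kraft's inequality requires Σ ≤ 1; here Σ = 1.25 > 1, so no such prefix code exists.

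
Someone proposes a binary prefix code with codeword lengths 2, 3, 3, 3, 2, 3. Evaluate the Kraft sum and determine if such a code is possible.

With common denominator 2^3 = 8: Σ 2^(−ℓᵢ) = 2/8 + 1/8 + 1/8 + 1/8 + 2/8 + 1/8 = 8/8 = 1.
Kraft's inequality requires Σ ≤ 1; here Σ = 1 ≤ 1, so such a prefix code exists.

1; yes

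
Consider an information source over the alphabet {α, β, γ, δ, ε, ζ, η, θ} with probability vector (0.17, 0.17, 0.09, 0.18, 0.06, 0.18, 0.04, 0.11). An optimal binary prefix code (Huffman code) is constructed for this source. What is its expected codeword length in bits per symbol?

2.92 bits/symbol

Repeatedly combine the two least-probable nodes; the expected code length is the sum of the merged weights.
merge 1/25 + 3/50 → 1/10
merge 9/100 + 1/10 → 19/100
merge 11/100 + 17/100 → 7/25
merge 17/100 + 9/50 → 7/20
merge 9/50 + 19/100 → 37/100
merge 7/25 + 7/20 → 63/100
merge 37/100 + 63/100 → 1
L = 1/10 + 19/100 + 7/25 + 7/20 + 37/100 + 63/100 + 1 = 73/25 = 2.92 bits/symbol.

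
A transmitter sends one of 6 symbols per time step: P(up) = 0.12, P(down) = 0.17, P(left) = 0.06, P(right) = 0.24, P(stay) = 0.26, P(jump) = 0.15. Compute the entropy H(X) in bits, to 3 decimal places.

2.455 bits

H = −Σ pᵢ log₂ pᵢ.
−0.12·log₂(0.12) = 0.3671
−0.17·log₂(0.17) = 0.4346
−0.06·log₂(0.06) = 0.2435
−0.24·log₂(0.24) = 0.4941
−0.26·log₂(0.26) = 0.5053
−0.15·log₂(0.15) = 0.4105
Sum ≈ 2.4552 → 2.455 bits.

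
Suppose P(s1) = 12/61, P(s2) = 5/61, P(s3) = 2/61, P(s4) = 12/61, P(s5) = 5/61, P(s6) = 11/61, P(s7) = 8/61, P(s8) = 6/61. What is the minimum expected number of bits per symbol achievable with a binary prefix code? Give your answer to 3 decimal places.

2.902 bits/symbol

Repeatedly combine the two least-probable nodes; the expected code length is the sum of the merged weights.
merge 2/61 + 5/61 → 7/61
merge 5/61 + 6/61 → 11/61
merge 7/61 + 8/61 → 15/61
merge 11/61 + 11/61 → 22/61
merge 12/61 + 12/61 → 24/61
merge 15/61 + 22/61 → 37/61
merge 24/61 + 37/61 → 1
L = 7/61 + 11/61 + 15/61 + 22/61 + 24/61 + 37/61 + 1 = 177/61 ≈ 2.902 bits/symbol.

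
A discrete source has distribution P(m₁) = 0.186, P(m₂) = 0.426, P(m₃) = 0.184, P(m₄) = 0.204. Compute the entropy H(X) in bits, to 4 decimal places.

1.8930 bits

H = −Σ pᵢ log₂ pᵢ.
−0.186·log₂(0.186) = 0.4514
−0.426·log₂(0.426) = 0.5244
−0.184·log₂(0.184) = 0.4494
−0.204·log₂(0.204) = 0.4678
Sum ≈ 1.8930 → 1.8930 bits.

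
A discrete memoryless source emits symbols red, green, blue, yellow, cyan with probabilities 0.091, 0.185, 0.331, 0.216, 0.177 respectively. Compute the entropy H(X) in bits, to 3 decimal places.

2.213 bits

H = −Σ pᵢ log₂ pᵢ.
−0.091·log₂(0.091) = 0.3147
−0.185·log₂(0.185) = 0.4504
−0.331·log₂(0.331) = 0.5280
−0.216·log₂(0.216) = 0.4776
−0.177·log₂(0.177) = 0.4422
Sum ≈ 2.2127 → 2.213 bits.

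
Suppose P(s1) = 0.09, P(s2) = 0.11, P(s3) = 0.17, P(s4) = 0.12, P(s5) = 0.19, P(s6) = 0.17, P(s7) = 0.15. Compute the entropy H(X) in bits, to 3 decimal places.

H = −Σ pᵢ log₂ pᵢ.
−0.09·log₂(0.09) = 0.3127
−0.11·log₂(0.11) = 0.3503
−0.17·log₂(0.17) = 0.4346
−0.12·log₂(0.12) = 0.3671
−0.19·log₂(0.19) = 0.4552
−0.17·log₂(0.17) = 0.4346
−0.15·log₂(0.15) = 0.4105
Sum ≈ 2.7650 → 2.765 bits.

2.765 bits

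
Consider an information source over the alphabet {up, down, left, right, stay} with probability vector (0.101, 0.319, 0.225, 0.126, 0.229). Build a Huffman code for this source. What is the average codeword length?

2.227 bits/symbol

Repeatedly combine the two least-probable nodes; the expected code length is the sum of the merged weights.
merge 101/1000 + 63/500 → 227/1000
merge 9/40 + 227/1000 → 113/250
merge 229/1000 + 319/1000 → 137/250
merge 113/250 + 137/250 → 1
L = 227/1000 + 113/250 + 137/250 + 1 = 2227/1000 = 2.227 bits/symbol.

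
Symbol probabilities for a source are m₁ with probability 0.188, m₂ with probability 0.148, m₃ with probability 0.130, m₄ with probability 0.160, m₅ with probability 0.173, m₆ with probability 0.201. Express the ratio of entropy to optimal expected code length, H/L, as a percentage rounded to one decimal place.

Entropy H = −Σ p log₂ p ≈ 2.5701 bits.
Huffman merges: 13/100+37/250→139/500; 4/25+173/1000→333/1000; 47/250+201/1000→389/1000; 139/500+333/1000→611/1000; 389/1000+611/1000→1. L = 2611/1000 ≈ 2.6110.
Efficiency = H/L = 2.5701/2.6110 = 98.4%.

98.4%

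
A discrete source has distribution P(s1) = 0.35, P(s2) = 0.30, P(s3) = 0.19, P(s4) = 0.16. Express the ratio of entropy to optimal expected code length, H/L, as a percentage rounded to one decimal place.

Entropy H = −Σ p log₂ p ≈ 1.9294 bits.
Huffman merges: 4/25+19/100→7/20; 3/10+7/20→13/20; 7/20+13/20→1. L = 2 ≈ 2.0000.
Efficiency = H/L = 1.9294/2.0000 = 96.5%.

96.5%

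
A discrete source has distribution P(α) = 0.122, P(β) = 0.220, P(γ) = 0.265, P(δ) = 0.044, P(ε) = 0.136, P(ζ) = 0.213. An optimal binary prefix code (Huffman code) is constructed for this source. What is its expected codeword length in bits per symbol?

Repeatedly combine the two least-probable nodes; the expected code length is the sum of the merged weights.
merge 11/250 + 61/500 → 83/500
merge 17/125 + 83/500 → 151/500
merge 213/1000 + 11/50 → 433/1000
merge 53/200 + 151/500 → 567/1000
merge 433/1000 + 567/1000 → 1
L = 83/500 + 151/500 + 433/1000 + 567/1000 + 1 = 617/250 = 2.468 bits/symbol.

2.468 bits/symbol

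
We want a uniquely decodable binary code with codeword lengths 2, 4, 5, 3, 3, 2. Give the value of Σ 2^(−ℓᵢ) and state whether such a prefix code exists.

With common denominator 2^5 = 32: Σ 2^(−ℓᵢ) = 8/32 + 2/32 + 1/32 + 4/32 + 4/32 + 8/32 = 27/32 = 0.84375.
Kraft's inequality requires Σ ≤ 1; here Σ = 0.84375 ≤ 1, so such a prefix code exists.

0.84375; yes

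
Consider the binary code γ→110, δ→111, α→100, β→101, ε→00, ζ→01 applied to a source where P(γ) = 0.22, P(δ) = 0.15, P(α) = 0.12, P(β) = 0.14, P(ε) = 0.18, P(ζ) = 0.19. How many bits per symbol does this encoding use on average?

2.63 bits/symbol

L̄ = Σ pᵢ·ℓᵢ = 0.22·3 + 0.15·3 + 0.12·3 + 0.14·3 + 0.18·2 + 0.19·2 = 2.63 bits/symbol.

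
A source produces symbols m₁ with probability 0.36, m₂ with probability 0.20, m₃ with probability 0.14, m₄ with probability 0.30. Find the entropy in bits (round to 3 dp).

H = −Σ pᵢ log₂ pᵢ.
−0.36·log₂(0.36) = 0.5306
−0.20·log₂(0.20) = 0.4644
−0.14·log₂(0.14) = 0.3971
−0.30·log₂(0.30) = 0.5211
Sum ≈ 1.9132 → 1.913 bits.

1.913 bits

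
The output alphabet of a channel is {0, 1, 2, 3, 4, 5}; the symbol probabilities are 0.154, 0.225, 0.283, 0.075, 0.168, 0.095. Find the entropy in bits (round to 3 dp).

H = −Σ pᵢ log₂ pᵢ.
−0.154·log₂(0.154) = 0.4156
−0.225·log₂(0.225) = 0.4842
−0.283·log₂(0.283) = 0.5154
−0.075·log₂(0.075) = 0.2803
−0.168·log₂(0.168) = 0.4323
−0.095·log₂(0.095) = 0.3226
Sum ≈ 2.4505 → 2.450 bits.

2.450 bits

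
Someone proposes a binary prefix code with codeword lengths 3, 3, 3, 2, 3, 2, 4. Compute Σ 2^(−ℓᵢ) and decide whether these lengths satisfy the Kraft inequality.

1.0625; no

With common denominator 2^4 = 16: Σ 2^(−ℓᵢ) = 2/16 + 2/16 + 2/16 + 4/16 + 2/16 + 4/16 + 1/16 = 17/16 = 1.0625.
Kraft's inequality requires Σ ≤ 1; here Σ = 1.0625 > 1, so no such prefix code exists.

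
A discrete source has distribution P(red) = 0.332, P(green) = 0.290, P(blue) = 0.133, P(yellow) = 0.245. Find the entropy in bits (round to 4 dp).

1.9303 bits

H = −Σ pᵢ log₂ pᵢ.
−0.332·log₂(0.332) = 0.5281
−0.290·log₂(0.290) = 0.5179
−0.133·log₂(0.133) = 0.3871
−0.245·log₂(0.245) = 0.4971
Sum ≈ 1.9303 → 1.9303 bits.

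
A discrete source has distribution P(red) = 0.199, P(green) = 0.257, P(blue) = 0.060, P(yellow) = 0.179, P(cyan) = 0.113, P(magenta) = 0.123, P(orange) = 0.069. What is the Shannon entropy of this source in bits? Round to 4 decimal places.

H = −Σ pᵢ log₂ pᵢ.
−0.199·log₂(0.199) = 0.4635
−0.257·log₂(0.257) = 0.5038
−0.060·log₂(0.060) = 0.2435
−0.179·log₂(0.179) = 0.4443
−0.113·log₂(0.113) = 0.3555
−0.123·log₂(0.123) = 0.3719
−0.069·log₂(0.069) = 0.2662
Sum ≈ 2.6485 → 2.6485 bits.

2.6485 bits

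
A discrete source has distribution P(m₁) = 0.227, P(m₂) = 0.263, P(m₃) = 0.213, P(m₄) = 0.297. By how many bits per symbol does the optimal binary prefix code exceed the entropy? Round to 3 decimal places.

0.012 bits

Entropy H = −Σ p log₂ p ≈ 1.9878 bits.
Huffman merges: 213/1000+227/1000→11/25; 263/1000+297/1000→14/25; 11/25+14/25→1. L = 2 ≈ 2.0000.
L − H = 2.0000 − 1.9878 = 0.012 bits.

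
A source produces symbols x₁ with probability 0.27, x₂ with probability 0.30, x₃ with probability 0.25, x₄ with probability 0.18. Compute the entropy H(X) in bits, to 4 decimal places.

H = −Σ pᵢ log₂ pᵢ.
−0.27·log₂(0.27) = 0.5100
−0.30·log₂(0.30) = 0.5211
−0.25·log₂(0.25) = 0.5000
−0.18·log₂(0.18) = 0.4453
Sum ≈ 1.9764 → 1.9764 bits.

1.9764 bits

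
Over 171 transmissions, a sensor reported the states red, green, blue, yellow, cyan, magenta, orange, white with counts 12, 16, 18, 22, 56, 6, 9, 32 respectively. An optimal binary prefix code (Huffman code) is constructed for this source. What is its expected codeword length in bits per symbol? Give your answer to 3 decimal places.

Probabilities are the counts divided by 171.
Repeatedly combine the two least-probable nodes; the expected code length is the sum of the merged weights.
merge 2/57 + 1/19 → 5/57
merge 4/57 + 5/57 → 3/19
merge 16/171 + 2/19 → 34/171
merge 22/171 + 3/19 → 49/171
merge 32/171 + 34/171 → 22/57
merge 49/171 + 56/171 → 35/57
merge 22/57 + 35/57 → 1
L = 5/57 + 3/19 + 34/171 + 49/171 + 22/57 + 35/57 + 1 = 467/171 ≈ 2.731 bits/symbol.

2.731 bits/symbol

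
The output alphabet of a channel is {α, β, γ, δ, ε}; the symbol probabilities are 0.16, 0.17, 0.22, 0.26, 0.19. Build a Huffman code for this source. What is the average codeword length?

2.33 bits/symbol

Repeatedly combine the two least-probable nodes; the expected code length is the sum of the merged weights.
merge 4/25 + 17/100 → 33/100
merge 19/100 + 11/50 → 41/100
merge 13/50 + 33/100 → 59/100
merge 41/100 + 59/100 → 1
L = 33/100 + 41/100 + 59/100 + 1 = 233/100 = 2.33 bits/symbol.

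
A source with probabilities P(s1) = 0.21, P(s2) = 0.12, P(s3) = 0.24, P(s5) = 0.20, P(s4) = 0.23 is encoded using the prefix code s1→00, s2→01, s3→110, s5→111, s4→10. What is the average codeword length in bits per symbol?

L̄ = Σ pᵢ·ℓᵢ = 0.21·2 + 0.12·2 + 0.24·3 + 0.20·3 + 0.23·2 = 2.44 bits/symbol.

2.44 bits/symbol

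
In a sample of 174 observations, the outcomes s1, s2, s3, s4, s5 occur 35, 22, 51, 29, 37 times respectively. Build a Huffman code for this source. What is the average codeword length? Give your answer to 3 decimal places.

2.293 bits/symbol

Probabilities are the counts divided by 174.
Repeatedly combine the two least-probable nodes; the expected code length is the sum of the merged weights.
merge 11/87 + 1/6 → 17/58
merge 35/174 + 37/174 → 12/29
merge 17/58 + 17/58 → 17/29
merge 12/29 + 17/29 → 1
L = 17/58 + 12/29 + 17/29 + 1 = 133/58 ≈ 2.293 bits/symbol.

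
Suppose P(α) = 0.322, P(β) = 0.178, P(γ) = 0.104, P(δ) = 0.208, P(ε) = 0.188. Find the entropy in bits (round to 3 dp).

2.234 bits

H = −Σ pᵢ log₂ pᵢ.
−0.322·log₂(0.322) = 0.5264
−0.178·log₂(0.178) = 0.4432
−0.104·log₂(0.104) = 0.3396
−0.208·log₂(0.208) = 0.4712
−0.188·log₂(0.188) = 0.4533
Sum ≈ 2.2337 → 2.234 bits.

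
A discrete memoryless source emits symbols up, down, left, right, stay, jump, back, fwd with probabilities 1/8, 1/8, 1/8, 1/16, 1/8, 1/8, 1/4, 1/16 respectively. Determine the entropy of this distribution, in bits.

2.875 bits

Each probability is a power of 1/2, so log₂(1/p) is an integer.
H = Σ p·log₂(1/p) = 1/8·3 + 1/8·3 + 1/8·3 + 1/16·4 + 1/8·3 + 1/8·3 + 1/4·2 + 1/16·4 = 2.875 bits.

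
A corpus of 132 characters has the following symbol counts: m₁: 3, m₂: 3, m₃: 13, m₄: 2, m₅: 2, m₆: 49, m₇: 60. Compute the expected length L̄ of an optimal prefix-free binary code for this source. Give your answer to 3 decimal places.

Probabilities are the counts divided by 132.
Repeatedly combine the two least-probable nodes; the expected code length is the sum of the merged weights.
merge 1/66 + 1/66 → 1/33
merge 1/44 + 1/44 → 1/22
merge 1/33 + 1/22 → 5/66
merge 5/66 + 13/132 → 23/132
merge 23/132 + 49/132 → 6/11
merge 5/11 + 6/11 → 1
L = 1/33 + 1/22 + 5/66 + 23/132 + 6/11 + 1 = 247/132 ≈ 1.871 bits/symbol.

1.871 bits/symbol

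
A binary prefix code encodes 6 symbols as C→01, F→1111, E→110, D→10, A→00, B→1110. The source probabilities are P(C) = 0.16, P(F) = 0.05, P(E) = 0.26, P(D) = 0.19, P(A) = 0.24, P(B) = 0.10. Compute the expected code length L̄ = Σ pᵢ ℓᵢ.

2.56 bits/symbol

L̄ = Σ pᵢ·ℓᵢ = 0.16·2 + 0.05·4 + 0.26·3 + 0.19·2 + 0.24·2 + 0.10·4 = 2.56 bits/symbol.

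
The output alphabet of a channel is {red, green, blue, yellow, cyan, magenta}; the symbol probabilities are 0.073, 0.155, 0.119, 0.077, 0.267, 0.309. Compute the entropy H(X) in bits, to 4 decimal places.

H = −Σ pᵢ log₂ pᵢ.
−0.073·log₂(0.073) = 0.2756
−0.155·log₂(0.155) = 0.4169
−0.119·log₂(0.119) = 0.3654
−0.077·log₂(0.077) = 0.2848
−0.267·log₂(0.267) = 0.5087
−0.309·log₂(0.309) = 0.5235
Sum ≈ 2.3750 → 2.3750 bits.

2.3750 bits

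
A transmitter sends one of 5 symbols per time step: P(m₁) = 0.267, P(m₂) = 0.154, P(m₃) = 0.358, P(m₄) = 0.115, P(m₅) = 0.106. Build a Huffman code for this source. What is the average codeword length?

2.221 bits/symbol

Repeatedly combine the two least-probable nodes; the expected code length is the sum of the merged weights.
merge 53/500 + 23/200 → 221/1000
merge 77/500 + 221/1000 → 3/8
merge 267/1000 + 179/500 → 5/8
merge 3/8 + 5/8 → 1
L = 221/1000 + 3/8 + 5/8 + 1 = 2221/1000 = 2.221 bits/symbol.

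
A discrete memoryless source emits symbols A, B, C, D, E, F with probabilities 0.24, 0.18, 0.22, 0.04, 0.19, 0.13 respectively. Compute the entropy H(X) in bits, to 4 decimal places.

2.4436 bits

H = −Σ pᵢ log₂ pᵢ.
−0.24·log₂(0.24) = 0.4941
−0.18·log₂(0.18) = 0.4453
−0.22·log₂(0.22) = 0.4806
−0.04·log₂(0.04) = 0.1858
−0.19·log₂(0.19) = 0.4552
−0.13·log₂(0.13) = 0.3826
Sum ≈ 2.4436 → 2.4436 bits.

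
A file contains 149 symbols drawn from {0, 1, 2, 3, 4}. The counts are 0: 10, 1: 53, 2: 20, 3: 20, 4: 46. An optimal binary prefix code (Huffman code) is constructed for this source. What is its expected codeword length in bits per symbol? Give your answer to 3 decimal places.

2.181 bits/symbol

Probabilities are the counts divided by 149.
Repeatedly combine the two least-probable nodes; the expected code length is the sum of the merged weights.
merge 10/149 + 20/149 → 30/149
merge 20/149 + 30/149 → 50/149
merge 46/149 + 50/149 → 96/149
merge 53/149 + 96/149 → 1
L = 30/149 + 50/149 + 96/149 + 1 = 325/149 ≈ 2.181 bits/symbol.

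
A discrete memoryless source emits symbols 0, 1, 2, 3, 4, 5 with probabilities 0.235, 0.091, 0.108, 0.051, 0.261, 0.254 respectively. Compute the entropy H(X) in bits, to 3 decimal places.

2.379 bits

H = −Σ pᵢ log₂ pᵢ.
−0.235·log₂(0.235) = 0.4910
−0.091·log₂(0.091) = 0.3147
−0.108·log₂(0.108) = 0.3468
−0.051·log₂(0.051) = 0.2190
−0.261·log₂(0.261) = 0.5058
−0.254·log₂(0.254) = 0.5022
Sum ≈ 2.3794 → 2.379 bits.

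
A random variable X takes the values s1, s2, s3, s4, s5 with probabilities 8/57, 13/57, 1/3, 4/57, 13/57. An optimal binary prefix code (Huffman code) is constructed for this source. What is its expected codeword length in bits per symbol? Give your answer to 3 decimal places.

Repeatedly combine the two least-probable nodes; the expected code length is the sum of the merged weights.
merge 4/57 + 8/57 → 4/19
merge 4/19 + 13/57 → 25/57
merge 13/57 + 1/3 → 32/57
merge 25/57 + 32/57 → 1
L = 4/19 + 25/57 + 32/57 + 1 = 42/19 ≈ 2.211 bits/symbol.

2.211 bits/symbol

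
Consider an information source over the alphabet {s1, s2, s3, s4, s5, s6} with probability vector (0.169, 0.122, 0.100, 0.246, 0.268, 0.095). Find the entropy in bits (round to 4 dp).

H = −Σ pᵢ log₂ pᵢ.
−0.169·log₂(0.169) = 0.4335
−0.122·log₂(0.122) = 0.3703
−0.100·log₂(0.100) = 0.3322
−0.246·log₂(0.246) = 0.4977
−0.268·log₂(0.268) = 0.5091
−0.095·log₂(0.095) = 0.3226
Sum ≈ 2.4654 → 2.4654 bits.

2.4654 bits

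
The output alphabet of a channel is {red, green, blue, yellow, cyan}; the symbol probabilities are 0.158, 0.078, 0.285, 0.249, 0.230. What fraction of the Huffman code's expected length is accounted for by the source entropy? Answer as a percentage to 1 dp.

Entropy H = −Σ p log₂ p ≈ 2.2109 bits.
Huffman merges: 39/500+79/500→59/250; 23/100+59/250→233/500; 249/1000+57/200→267/500; 233/500+267/500→1. L = 559/250 ≈ 2.2360.
Efficiency = H/L = 2.2109/2.2360 = 98.9%.

98.9%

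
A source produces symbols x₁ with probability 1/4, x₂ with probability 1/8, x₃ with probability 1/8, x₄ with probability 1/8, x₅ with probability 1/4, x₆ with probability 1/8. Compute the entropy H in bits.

Each probability is a power of 1/2, so log₂(1/p) is an integer.
H = Σ p·log₂(1/p) = 1/4·2 + 1/8·3 + 1/8·3 + 1/8·3 + 1/4·2 + 1/8·3 = 2.5 bits.

2.5 bits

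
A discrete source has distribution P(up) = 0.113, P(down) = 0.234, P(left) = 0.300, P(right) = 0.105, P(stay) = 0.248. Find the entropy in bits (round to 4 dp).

H = −Σ pᵢ log₂ pᵢ.
−0.113·log₂(0.113) = 0.3555
−0.234·log₂(0.234) = 0.4903
−0.300·log₂(0.300) = 0.5211
−0.105·log₂(0.105) = 0.3414
−0.248·log₂(0.248) = 0.4989
Sum ≈ 2.2072 → 2.2072 bits.

2.2072 bits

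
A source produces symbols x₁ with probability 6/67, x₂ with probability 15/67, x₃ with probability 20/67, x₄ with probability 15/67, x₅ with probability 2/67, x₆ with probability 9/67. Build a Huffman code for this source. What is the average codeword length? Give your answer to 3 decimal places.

2.373 bits/symbol

Repeatedly combine the two least-probable nodes; the expected code length is the sum of the merged weights.
merge 2/67 + 6/67 → 8/67
merge 8/67 + 9/67 → 17/67
merge 15/67 + 15/67 → 30/67
merge 17/67 + 20/67 → 37/67
merge 30/67 + 37/67 → 1
L = 8/67 + 17/67 + 30/67 + 37/67 + 1 = 159/67 ≈ 2.373 bits/symbol.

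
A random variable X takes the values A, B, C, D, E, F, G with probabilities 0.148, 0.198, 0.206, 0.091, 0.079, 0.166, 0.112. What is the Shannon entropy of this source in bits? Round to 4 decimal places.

H = −Σ pᵢ log₂ pᵢ.
−0.148·log₂(0.148) = 0.4079
−0.198·log₂(0.198) = 0.4626
−0.206·log₂(0.206) = 0.4695
−0.091·log₂(0.091) = 0.3147
−0.079·log₂(0.079) = 0.2893
−0.166·log₂(0.166) = 0.4301
−0.112·log₂(0.112) = 0.3537
Sum ≈ 2.7279 → 2.7279 bits.

2.7279 bits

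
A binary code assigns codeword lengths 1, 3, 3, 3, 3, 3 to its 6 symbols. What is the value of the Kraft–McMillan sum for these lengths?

With common denominator 2^3 = 8: Σ 2^(−ℓᵢ) = 4/8 + 1/8 + 1/8 + 1/8 + 1/8 + 1/8 = 9/8 = 1.125.

1.125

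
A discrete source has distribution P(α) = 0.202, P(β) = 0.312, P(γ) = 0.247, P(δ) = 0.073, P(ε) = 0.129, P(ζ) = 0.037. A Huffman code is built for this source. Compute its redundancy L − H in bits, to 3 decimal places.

0.028 bits

Entropy H = −Σ p log₂ p ≈ 2.3215 bits.
Huffman merges: 37/1000+73/1000→11/100; 11/100+129/1000→239/1000; 101/500+239/1000→441/1000; 247/1000+39/125→559/1000; 441/1000+559/1000→1. L = 2349/1000 ≈ 2.3490.
L − H = 2.3490 − 2.3215 = 0.028 bits.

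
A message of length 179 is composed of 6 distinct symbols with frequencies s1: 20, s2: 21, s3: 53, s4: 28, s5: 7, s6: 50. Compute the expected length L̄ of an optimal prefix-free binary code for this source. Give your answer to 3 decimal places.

2.419 bits/symbol

Probabilities are the counts divided by 179.
Repeatedly combine the two least-probable nodes; the expected code length is the sum of the merged weights.
merge 7/179 + 20/179 → 27/179
merge 21/179 + 27/179 → 48/179
merge 28/179 + 48/179 → 76/179
merge 50/179 + 53/179 → 103/179
merge 76/179 + 103/179 → 1
L = 27/179 + 48/179 + 76/179 + 103/179 + 1 = 433/179 ≈ 2.419 bits/symbol.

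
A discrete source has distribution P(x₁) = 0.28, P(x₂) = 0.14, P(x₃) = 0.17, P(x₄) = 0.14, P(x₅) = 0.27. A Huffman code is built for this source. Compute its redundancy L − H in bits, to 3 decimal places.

Entropy H = −Σ p log₂ p ≈ 2.2530 bits.
Huffman merges: 7/50+7/50→7/25; 17/100+27/100→11/25; 7/25+7/25→14/25; 11/25+14/25→1. L = 57/25 ≈ 2.2800.
L − H = 2.2800 − 2.2530 = 0.027 bits.

0.027 bits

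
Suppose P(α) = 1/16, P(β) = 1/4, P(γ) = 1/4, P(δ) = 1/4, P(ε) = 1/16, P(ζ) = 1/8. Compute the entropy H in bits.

Each probability is a power of 1/2, so log₂(1/p) is an integer.
H = Σ p·log₂(1/p) = 1/16·4 + 1/4·2 + 1/4·2 + 1/4·2 + 1/16·4 + 1/8·3 = 2.375 bits.

2.375 bits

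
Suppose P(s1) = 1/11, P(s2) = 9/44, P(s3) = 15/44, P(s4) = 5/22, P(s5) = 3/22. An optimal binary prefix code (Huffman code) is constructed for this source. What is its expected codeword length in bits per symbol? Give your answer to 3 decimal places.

2.227 bits/symbol

Repeatedly combine the two least-probable nodes; the expected code length is the sum of the merged weights.
merge 1/11 + 3/22 → 5/22
merge 9/44 + 5/22 → 19/44
merge 5/22 + 15/44 → 25/44
merge 19/44 + 25/44 → 1
L = 5/22 + 19/44 + 25/44 + 1 = 49/22 ≈ 2.227 bits/symbol.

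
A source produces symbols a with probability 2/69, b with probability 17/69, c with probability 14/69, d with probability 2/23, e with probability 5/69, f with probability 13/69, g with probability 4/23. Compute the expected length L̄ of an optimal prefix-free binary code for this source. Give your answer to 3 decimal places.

2.652 bits/symbol

Repeatedly combine the two least-probable nodes; the expected code length is the sum of the merged weights.
merge 2/69 + 5/69 → 7/69
merge 2/23 + 7/69 → 13/69
merge 4/23 + 13/69 → 25/69
merge 13/69 + 14/69 → 9/23
merge 17/69 + 25/69 → 14/23
merge 9/23 + 14/23 → 1
L = 7/69 + 13/69 + 25/69 + 9/23 + 14/23 + 1 = 61/23 ≈ 2.652 bits/symbol.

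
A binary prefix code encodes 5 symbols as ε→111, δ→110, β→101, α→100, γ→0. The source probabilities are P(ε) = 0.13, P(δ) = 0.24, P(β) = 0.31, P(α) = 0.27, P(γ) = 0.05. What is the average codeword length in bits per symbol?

L̄ = Σ pᵢ·ℓᵢ = 0.13·3 + 0.24·3 + 0.31·3 + 0.27·3 + 0.05·1 = 2.9 bits/symbol.

2.9 bits/symbol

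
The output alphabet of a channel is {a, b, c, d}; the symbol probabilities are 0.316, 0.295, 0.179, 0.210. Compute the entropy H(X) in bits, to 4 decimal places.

H = −Σ pᵢ log₂ pᵢ.
−0.316·log₂(0.316) = 0.5252
−0.295·log₂(0.295) = 0.5196
−0.179·log₂(0.179) = 0.4443
−0.210·log₂(0.210) = 0.4728
Sum ≈ 1.9618 → 1.9618 bits.

1.9618 bits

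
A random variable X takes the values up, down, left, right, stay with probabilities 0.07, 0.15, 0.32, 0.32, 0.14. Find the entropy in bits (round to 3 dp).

2.128 bits

H = −Σ pᵢ log₂ pᵢ.
−0.07·log₂(0.07) = 0.2686
−0.15·log₂(0.15) = 0.4105
−0.32·log₂(0.32) = 0.5260
−0.32·log₂(0.32) = 0.5260
−0.14·log₂(0.14) = 0.3971
Sum ≈ 2.1283 → 2.128 bits.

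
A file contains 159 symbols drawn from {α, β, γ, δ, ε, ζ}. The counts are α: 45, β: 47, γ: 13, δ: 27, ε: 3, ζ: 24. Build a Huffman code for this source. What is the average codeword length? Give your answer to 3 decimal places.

2.352 bits/symbol

Probabilities are the counts divided by 159.
Repeatedly combine the two least-probable nodes; the expected code length is the sum of the merged weights.
merge 1/53 + 13/159 → 16/159
merge 16/159 + 8/53 → 40/159
merge 9/53 + 40/159 → 67/159
merge 15/53 + 47/159 → 92/159
merge 67/159 + 92/159 → 1
L = 16/159 + 40/159 + 67/159 + 92/159 + 1 = 374/159 ≈ 2.352 bits/symbol.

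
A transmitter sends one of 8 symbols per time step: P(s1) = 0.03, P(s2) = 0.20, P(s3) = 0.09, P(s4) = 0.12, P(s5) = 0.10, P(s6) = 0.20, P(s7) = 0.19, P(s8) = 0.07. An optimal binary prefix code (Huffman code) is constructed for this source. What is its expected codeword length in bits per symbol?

2.89 bits/symbol

Repeatedly combine the two least-probable nodes; the expected code length is the sum of the merged weights.
merge 3/100 + 7/100 → 1/10
merge 9/100 + 1/10 → 19/100
merge 1/10 + 3/25 → 11/50
merge 19/100 + 19/100 → 19/50
merge 1/5 + 1/5 → 2/5
merge 11/50 + 19/50 → 3/5
merge 2/5 + 3/5 → 1
L = 1/10 + 19/100 + 11/50 + 19/50 + 2/5 + 3/5 + 1 = 289/100 = 2.89 bits/symbol.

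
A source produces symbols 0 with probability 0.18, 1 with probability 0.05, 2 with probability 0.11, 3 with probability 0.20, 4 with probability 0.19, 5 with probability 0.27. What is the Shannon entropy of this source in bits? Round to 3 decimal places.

2.441 bits

H = −Σ pᵢ log₂ pᵢ.
−0.18·log₂(0.18) = 0.4453
−0.05·log₂(0.05) = 0.2161
−0.11·log₂(0.11) = 0.3503
−0.20·log₂(0.20) = 0.4644
−0.19·log₂(0.19) = 0.4552
−0.27·log₂(0.27) = 0.5100
Sum ≈ 2.4413 → 2.441 bits.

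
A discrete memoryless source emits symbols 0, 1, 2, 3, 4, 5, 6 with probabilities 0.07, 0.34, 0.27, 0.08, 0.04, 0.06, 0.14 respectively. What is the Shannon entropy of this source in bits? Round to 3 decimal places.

2.426 bits

H = −Σ pᵢ log₂ pᵢ.
−0.07·log₂(0.07) = 0.2686
−0.34·log₂(0.34) = 0.5292
−0.27·log₂(0.27) = 0.5100
−0.08·log₂(0.08) = 0.2915
−0.04·log₂(0.04) = 0.1858
−0.06·log₂(0.06) = 0.2435
−0.14·log₂(0.14) = 0.3971
Sum ≈ 2.4257 → 2.426 bits.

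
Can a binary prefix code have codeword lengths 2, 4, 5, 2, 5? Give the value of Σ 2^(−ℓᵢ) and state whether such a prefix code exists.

With common denominator 2^5 = 32: Σ 2^(−ℓᵢ) = 8/32 + 2/32 + 1/32 + 8/32 + 1/32 = 20/32 = 0.625.
Kraft's inequality requires Σ ≤ 1; here Σ = 0.625 ≤ 1, so such a prefix code exists.

0.625; yes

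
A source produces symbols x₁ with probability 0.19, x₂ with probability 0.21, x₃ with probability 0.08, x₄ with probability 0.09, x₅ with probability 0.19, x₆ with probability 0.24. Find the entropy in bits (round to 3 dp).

2.482 bits

H = −Σ pᵢ log₂ pᵢ.
−0.19·log₂(0.19) = 0.4552
−0.21·log₂(0.21) = 0.4728
−0.08·log₂(0.08) = 0.2915
−0.09·log₂(0.09) = 0.3127
−0.19·log₂(0.19) = 0.4552
−0.24·log₂(0.24) = 0.4941
Sum ≈ 2.4816 → 2.482 bits.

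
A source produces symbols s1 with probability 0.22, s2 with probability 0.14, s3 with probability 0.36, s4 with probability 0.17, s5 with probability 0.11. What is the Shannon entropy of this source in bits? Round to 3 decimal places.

H = −Σ pᵢ log₂ pᵢ.
−0.22·log₂(0.22) = 0.4806
−0.14·log₂(0.14) = 0.3971
−0.36·log₂(0.36) = 0.5306
−0.17·log₂(0.17) = 0.4346
−0.11·log₂(0.11) = 0.3503
Sum ≈ 2.1932 → 2.193 bits.

2.193 bits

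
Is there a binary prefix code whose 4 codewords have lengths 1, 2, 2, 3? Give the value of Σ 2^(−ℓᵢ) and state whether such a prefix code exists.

1.125; no

With common denominator 2^3 = 8: Σ 2^(−ℓᵢ) = 4/8 + 2/8 + 2/8 + 1/8 = 9/8 = 1.125.
Kraft's inequality requires Σ ≤ 1; here Σ = 1.125 > 1, so no such prefix code exists.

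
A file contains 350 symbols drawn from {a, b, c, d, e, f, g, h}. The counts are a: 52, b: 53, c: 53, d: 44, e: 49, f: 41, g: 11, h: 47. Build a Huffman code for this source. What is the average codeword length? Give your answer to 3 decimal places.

Probabilities are the counts divided by 350.
Repeatedly combine the two least-probable nodes; the expected code length is the sum of the merged weights.
merge 11/350 + 41/350 → 26/175
merge 22/175 + 47/350 → 13/50
merge 7/50 + 26/175 → 101/350
merge 26/175 + 53/350 → 3/10
merge 53/350 + 13/50 → 72/175
merge 101/350 + 3/10 → 103/175
merge 72/175 + 103/175 → 1
L = 26/175 + 13/50 + 101/350 + 3/10 + 72/175 + 103/175 + 1 = 1049/350 ≈ 2.997 bits/symbol.

2.997 bits/symbol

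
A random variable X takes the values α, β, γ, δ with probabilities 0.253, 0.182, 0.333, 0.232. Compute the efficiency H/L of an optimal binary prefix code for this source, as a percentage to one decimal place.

Entropy H = −Σ p log₂ p ≈ 1.9663 bits.
Huffman merges: 91/500+29/125→207/500; 253/1000+333/1000→293/500; 207/500+293/500→1. L = 2 ≈ 2.0000.
Efficiency = H/L = 1.9663/2.0000 = 98.3%.

98.3%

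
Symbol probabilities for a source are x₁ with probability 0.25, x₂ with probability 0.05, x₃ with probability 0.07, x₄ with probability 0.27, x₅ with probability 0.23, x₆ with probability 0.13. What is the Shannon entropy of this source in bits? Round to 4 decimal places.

H = −Σ pᵢ log₂ pᵢ.
−0.25·log₂(0.25) = 0.5000
−0.05·log₂(0.05) = 0.2161
−0.07·log₂(0.07) = 0.2686
−0.27·log₂(0.27) = 0.5100
−0.23·log₂(0.23) = 0.4877
−0.13·log₂(0.13) = 0.3826
Sum ≈ 2.3650 → 2.3650 bits.

2.3650 bits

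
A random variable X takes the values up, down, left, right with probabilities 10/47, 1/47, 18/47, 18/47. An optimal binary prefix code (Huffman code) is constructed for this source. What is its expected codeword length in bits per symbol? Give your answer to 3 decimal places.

Repeatedly combine the two least-probable nodes; the expected code length is the sum of the merged weights.
merge 1/47 + 10/47 → 11/47
merge 11/47 + 18/47 → 29/47
merge 18/47 + 29/47 → 1
L = 11/47 + 29/47 + 1 = 87/47 ≈ 1.851 bits/symbol.

1.851 bits/symbol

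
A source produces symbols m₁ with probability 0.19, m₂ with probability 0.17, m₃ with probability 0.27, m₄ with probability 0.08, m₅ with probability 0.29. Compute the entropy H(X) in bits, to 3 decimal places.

2.209 bits

H = −Σ pᵢ log₂ pᵢ.
−0.19·log₂(0.19) = 0.4552
−0.17·log₂(0.17) = 0.4346
−0.27·log₂(0.27) = 0.5100
−0.08·log₂(0.08) = 0.2915
−0.29·log₂(0.29) = 0.5179
Sum ≈ 2.2092 → 2.209 bits.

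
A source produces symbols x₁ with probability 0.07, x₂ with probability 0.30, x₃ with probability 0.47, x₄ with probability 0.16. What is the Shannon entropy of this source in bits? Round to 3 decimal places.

1.725 bits

H = −Σ pᵢ log₂ pᵢ.
−0.07·log₂(0.07) = 0.2686
−0.30·log₂(0.30) = 0.5211
−0.47·log₂(0.47) = 0.5120
−0.16·log₂(0.16) = 0.4230
Sum ≈ 1.7246 → 1.725 bits.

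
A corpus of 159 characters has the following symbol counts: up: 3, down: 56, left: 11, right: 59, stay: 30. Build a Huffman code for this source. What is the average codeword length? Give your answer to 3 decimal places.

Probabilities are the counts divided by 159.
Repeatedly combine the two least-probable nodes; the expected code length is the sum of the merged weights.
merge 1/53 + 11/159 → 14/159
merge 14/159 + 10/53 → 44/159
merge 44/159 + 56/159 → 100/159
merge 59/159 + 100/159 → 1
L = 14/159 + 44/159 + 100/159 + 1 = 317/159 ≈ 1.994 bits/symbol.

1.994 bits/symbol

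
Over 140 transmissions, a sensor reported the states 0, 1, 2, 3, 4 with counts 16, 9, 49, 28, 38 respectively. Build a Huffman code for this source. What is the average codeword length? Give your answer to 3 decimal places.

Probabilities are the counts divided by 140.
Repeatedly combine the two least-probable nodes; the expected code length is the sum of the merged weights.
merge 9/140 + 4/35 → 5/28
merge 5/28 + 1/5 → 53/140
merge 19/70 + 7/20 → 87/140
merge 53/140 + 87/140 → 1
L = 5/28 + 53/140 + 87/140 + 1 = 61/28 ≈ 2.179 bits/symbol.

2.179 bits/symbol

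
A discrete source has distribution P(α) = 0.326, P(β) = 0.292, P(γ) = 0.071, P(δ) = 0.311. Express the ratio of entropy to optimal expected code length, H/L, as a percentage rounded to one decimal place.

92.0%

Entropy H = −Σ p log₂ p ≈ 1.8407 bits.
Huffman merges: 71/1000+73/250→363/1000; 311/1000+163/500→637/1000; 363/1000+637/1000→1. L = 2 ≈ 2.0000.
Efficiency = H/L = 1.8407/2.0000 = 92.0%.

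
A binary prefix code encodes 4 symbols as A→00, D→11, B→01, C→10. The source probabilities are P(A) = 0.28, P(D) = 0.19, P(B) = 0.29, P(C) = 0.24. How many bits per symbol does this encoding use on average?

2 bits/symbol

L̄ = Σ pᵢ·ℓᵢ = 0.28·2 + 0.19·2 + 0.29·2 + 0.24·2 = 2 bits/symbol.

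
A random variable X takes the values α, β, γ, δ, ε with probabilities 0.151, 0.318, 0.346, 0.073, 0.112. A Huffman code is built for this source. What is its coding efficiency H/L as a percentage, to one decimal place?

96.4%

Entropy H = −Σ p log₂ p ≈ 2.0966 bits.
Huffman merges: 73/1000+14/125→37/200; 151/1000+37/200→42/125; 159/500+42/125→327/500; 173/500+327/500→1. L = 87/40 ≈ 2.1750.
Efficiency = H/L = 2.0966/2.1750 = 96.4%.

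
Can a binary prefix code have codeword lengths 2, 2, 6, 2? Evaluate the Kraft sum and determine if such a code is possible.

0.765625; yes

With common denominator 2^6 = 64: Σ 2^(−ℓᵢ) = 16/64 + 16/64 + 1/64 + 16/64 = 49/64 = 0.765625.
Kraft's inequality requires Σ ≤ 1; here Σ = 0.765625 ≤ 1, so such a prefix code exists.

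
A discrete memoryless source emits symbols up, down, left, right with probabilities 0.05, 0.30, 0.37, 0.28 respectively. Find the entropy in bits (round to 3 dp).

1.782 bits

H = −Σ pᵢ log₂ pᵢ.
−0.05·log₂(0.05) = 0.2161
−0.30·log₂(0.30) = 0.5211
−0.37·log₂(0.37) = 0.5307
−0.28·log₂(0.28) = 0.5142
Sum ≈ 1.7821 → 1.782 bits.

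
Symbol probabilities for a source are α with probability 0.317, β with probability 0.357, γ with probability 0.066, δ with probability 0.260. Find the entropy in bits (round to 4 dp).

H = −Σ pᵢ log₂ pᵢ.
−0.317·log₂(0.317) = 0.5254
−0.357·log₂(0.357) = 0.5305
−0.066·log₂(0.066) = 0.2588
−0.260·log₂(0.260) = 0.5053
Sum ≈ 1.8200 → 1.8200 bits.

1.8200 bits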